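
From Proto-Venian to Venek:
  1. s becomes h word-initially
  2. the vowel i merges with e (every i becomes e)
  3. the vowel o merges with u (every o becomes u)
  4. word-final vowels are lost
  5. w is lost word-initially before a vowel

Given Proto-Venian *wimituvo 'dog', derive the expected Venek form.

emetuv

Venek: *wimituvo > wemetuvo > wemetuvu > wemetuv > emetuv  (by vowel merger, vowel merger, apocope, glide loss)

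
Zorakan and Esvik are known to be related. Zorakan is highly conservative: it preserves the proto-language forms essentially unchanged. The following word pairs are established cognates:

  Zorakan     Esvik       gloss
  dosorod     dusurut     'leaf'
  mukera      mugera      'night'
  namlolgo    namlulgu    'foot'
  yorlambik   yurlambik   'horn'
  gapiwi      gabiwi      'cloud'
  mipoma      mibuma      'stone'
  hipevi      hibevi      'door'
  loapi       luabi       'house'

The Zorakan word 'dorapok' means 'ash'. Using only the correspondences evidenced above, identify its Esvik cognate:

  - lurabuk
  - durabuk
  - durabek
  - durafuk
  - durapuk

durabuk

dosorod ~ dusurut, yorlambik ~ yurlambik — Zorakan o corresponds to Esvik u after a consonant, before r.
mipoma ~ mibuma — Zorakan p corresponds to Esvik b between vowels (before a back vowel).
dosorod ~ dusurut, namlolgo ~ namlulgu — Zorakan o corresponds to Esvik u after a consonant, before a consonant other than r, m, n, p, b, f, v.
Applying these to Zorakan 'dorapok':
  dorapok → durapok   (o→u after a consonant, before r)
  durapok → durabok   (p→b between vowels (before a back vowel))
  durabok → durabuk   (o→u after a consonant, before a consonant other than r, m, n, p, b, f, v)
So the Esvik cognate is 'durabuk'.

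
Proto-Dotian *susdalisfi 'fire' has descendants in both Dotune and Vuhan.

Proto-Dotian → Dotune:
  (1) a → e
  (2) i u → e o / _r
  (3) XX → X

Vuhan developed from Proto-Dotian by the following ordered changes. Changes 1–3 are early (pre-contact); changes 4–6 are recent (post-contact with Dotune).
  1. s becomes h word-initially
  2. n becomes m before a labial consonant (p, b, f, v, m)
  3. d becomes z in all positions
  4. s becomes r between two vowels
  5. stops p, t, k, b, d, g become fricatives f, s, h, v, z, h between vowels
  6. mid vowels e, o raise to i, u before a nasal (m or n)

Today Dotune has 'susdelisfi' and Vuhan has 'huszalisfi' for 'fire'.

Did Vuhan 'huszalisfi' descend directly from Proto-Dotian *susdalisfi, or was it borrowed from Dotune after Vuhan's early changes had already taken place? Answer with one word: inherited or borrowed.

inherited

If inherited, *susdalisfi would pass through all of Vuhan's changes:
Vuhan: start from *susdalisfi.
  rule 1 (debuccalisation): susdalisfi → husdalisfi
  rule 2: no change — husdalisfi
  rule 3 (unconditioned shift): husdalisfi → huszalisfi
  rule 4: no change — huszalisfi
  rule 5: no change — huszalisfi
  rule 6: no change — huszalisfi
  ⇒ Vuhan huszalisfi
If borrowed from Dotune 'susdelisfi' after the early changes, it would undergo only the recent ones:
  rule 4 (rhotacism): no change (susdelisfi)
  rule 5 (intervocalic lenition): no change (susdelisfi)
  rule 6 (pre-nasal raising): no change (susdelisfi)
  ⇒ as a loan: susdelisfi
Vuhan 'huszalisfi' matches the inherited outcome exactly, so it is an inherited cognate, not a loan.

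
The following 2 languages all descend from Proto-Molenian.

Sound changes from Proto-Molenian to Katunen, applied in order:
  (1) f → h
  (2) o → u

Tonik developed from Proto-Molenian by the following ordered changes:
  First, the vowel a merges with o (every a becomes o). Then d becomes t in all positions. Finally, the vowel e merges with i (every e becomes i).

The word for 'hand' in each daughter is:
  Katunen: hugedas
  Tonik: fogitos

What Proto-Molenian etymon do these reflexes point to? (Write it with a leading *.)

Position 2: Katunen has u, Tonik has o. Taking the neighbouring segments as reconstructed: Katunen u could go back to *o or *u; Tonik o could go back to *a or *o — the one source consistent with every daughter is *o.
Position 6: Katunen has a, Tonik has o. Katunen preserves a here (none of its changes turn any other segment into a), so the proto-segment is *a.
This points to *fogedas. Verify forward in each daughter:
Katunen: *fogedas
  fogedas → hogedas   [unconditioned shift]
  hogedas → hugedas   [vowel merger]
  giving Katunen hugedas.
Tonik: start from *fogedas.
  rule 1 (vowel merger): fogedas → fogedos
  rule 2 (unconditioned shift): fogedos → fogetos
  rule 3 (vowel merger): fogetos → fogitos
  ⇒ Tonik fogitos
Only *fogedas yields all of Katunen hugedas, Tonik fogitos.

*fogedas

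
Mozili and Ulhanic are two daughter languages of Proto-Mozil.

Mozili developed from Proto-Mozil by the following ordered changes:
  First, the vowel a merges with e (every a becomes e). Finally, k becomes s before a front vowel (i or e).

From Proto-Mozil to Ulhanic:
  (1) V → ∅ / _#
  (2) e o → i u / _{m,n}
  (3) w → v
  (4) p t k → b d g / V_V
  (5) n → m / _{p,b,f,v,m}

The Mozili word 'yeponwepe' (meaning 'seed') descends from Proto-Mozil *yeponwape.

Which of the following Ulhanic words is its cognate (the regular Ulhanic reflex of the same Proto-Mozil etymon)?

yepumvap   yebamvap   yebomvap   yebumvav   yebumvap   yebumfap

Ulhanic: start from *yeponwape.
  rule 1 (apocope): yeponwape → yeponwap
  rule 2 (pre-nasal raising): yeponwap → yepunwap
  rule 3 (unconditioned shift): yepunwap → yepunvap
  rule 4 (intervocalic voicing): yepunvap → yebunvap
  rule 5 (nasal place assimilation): yebunvap → yebumvap
  ⇒ Ulhanic yebumvap

yebumvap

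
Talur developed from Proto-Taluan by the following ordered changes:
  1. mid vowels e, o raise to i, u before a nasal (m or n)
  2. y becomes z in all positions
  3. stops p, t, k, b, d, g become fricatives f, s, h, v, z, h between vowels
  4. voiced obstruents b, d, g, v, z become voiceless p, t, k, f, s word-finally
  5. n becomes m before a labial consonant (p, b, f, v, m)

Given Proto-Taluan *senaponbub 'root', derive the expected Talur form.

Talur: *senaponbub > sinapunbub > sinafunbub > sinafunbup > sinafumbup  (by pre-nasal raising, intervocalic lenition, final devoicing, nasal place assimilation)

sinafumbup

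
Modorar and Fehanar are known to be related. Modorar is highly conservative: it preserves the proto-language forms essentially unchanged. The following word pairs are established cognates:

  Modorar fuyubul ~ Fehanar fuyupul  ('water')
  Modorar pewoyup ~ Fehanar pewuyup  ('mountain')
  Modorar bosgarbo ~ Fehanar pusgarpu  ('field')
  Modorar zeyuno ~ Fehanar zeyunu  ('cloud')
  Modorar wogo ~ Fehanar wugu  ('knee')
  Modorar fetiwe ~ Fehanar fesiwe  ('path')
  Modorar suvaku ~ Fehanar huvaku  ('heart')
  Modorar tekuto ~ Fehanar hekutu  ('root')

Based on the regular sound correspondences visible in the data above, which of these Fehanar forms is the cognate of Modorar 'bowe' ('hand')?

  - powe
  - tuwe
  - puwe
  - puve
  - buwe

bosgarbo ~ pusgarpu — Modorar b corresponds to Fehanar p word-initially before a back vowel.
pewoyup ~ pewuyup, bosgarbo ~ pusgarpu — Modorar o corresponds to Fehanar u after a consonant, before a consonant other than r, m, n, p, b, f, v.
Applying these to Modorar 'bowe':
  bowe → powe   (b→p word-initially before a back vowel)
  powe → puwe   (o→u after a consonant, before a consonant other than r, m, n, p, b, f, v)
So the Fehanar cognate is 'puwe'.

puwe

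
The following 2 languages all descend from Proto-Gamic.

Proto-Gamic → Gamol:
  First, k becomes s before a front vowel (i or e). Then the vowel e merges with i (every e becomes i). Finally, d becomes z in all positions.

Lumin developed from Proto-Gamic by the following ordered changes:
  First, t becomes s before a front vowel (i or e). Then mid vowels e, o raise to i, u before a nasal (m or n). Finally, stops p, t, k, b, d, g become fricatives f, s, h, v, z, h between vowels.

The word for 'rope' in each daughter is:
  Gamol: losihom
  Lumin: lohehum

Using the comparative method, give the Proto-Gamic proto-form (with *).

*lokehom

Position 4: Gamol has i, Lumin has e. Lumin preserves e here (none of its changes turn any other segment into e), so the proto-segment is *e.
Position 6: Gamol has o, Lumin has u. Gamol preserves o here (none of its changes turn any other segment into o), so the proto-segment is *o.
Position 3: Gamol has s, Lumin has h. Taking the neighbouring segments as reconstructed: Gamol s could go back to *k or *s; Lumin h could go back to *k or *g or *h — the one source consistent with every daughter is *k.
This points to *lokehom. Verify forward in each daughter:
Gamol: *lokehom > losehom > losihom  (by palatalisation, vowel merger)
Lumin: start from *lokehom.
  rule 1: no change — lokehom
  rule 2 (pre-nasal raising): lokehom → lokehum
  rule 3 (intervocalic lenition): lokehum → lohehum
  ⇒ Lumin lohehum
No other proto-form is consistent with every reflex, so the reconstruction is *lokehom.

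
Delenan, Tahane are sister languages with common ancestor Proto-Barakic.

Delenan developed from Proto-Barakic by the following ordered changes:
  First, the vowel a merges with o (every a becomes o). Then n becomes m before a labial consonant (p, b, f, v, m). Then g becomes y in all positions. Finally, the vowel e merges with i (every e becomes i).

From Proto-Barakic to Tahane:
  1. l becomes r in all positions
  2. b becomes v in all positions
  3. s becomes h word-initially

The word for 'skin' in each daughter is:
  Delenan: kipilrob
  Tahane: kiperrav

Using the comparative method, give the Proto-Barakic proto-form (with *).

Position 7: Delenan has o, Tahane has a. Tahane preserves a here (none of its changes turn any other segment into a), so the proto-segment is *a.
Position 5: Delenan has l, Tahane has r. Delenan preserves l here (none of its changes turn any other segment into l), so the proto-segment is *l.
Position 4: Delenan has i, Tahane has e. Tahane preserves e here (none of its changes turn any other segment into e), so the proto-segment is *e.
Verify the candidate proto-form against each daughter:
Delenan: *kipelrab > kipelrob > kipilrob  (by vowel merger, vowel merger)
Tahane: start from *kipelrab.
  rule 1 (unconditioned shift): kipelrab → kiperrab
  rule 2 (unconditioned shift): kiperrab → kiperrav
  rule 3: no change — kiperrav
  ⇒ Tahane kiperrav
Only *kipelrab yields all of Delenan kipilrob, Tahane kiperrav.

*kipelrab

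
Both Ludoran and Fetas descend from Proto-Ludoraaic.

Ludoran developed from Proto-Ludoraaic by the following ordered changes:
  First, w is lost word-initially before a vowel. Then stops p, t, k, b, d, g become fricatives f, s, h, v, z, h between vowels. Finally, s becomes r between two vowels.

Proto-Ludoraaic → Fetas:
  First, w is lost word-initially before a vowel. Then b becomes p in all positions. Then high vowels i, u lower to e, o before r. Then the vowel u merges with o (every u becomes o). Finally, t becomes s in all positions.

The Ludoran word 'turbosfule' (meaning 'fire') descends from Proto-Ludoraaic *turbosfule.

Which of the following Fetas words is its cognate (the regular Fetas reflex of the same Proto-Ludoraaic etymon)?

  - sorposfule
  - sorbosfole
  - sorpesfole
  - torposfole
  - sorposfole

sorposfole

Fetas: *turbosfule > turposfule > torposfule > torposfole > sorposfole  (by unconditioned shift, pre-rhotic lowering, vowel merger, unconditioned shift)
The other candidates each miss or misapply at least one Fetas change.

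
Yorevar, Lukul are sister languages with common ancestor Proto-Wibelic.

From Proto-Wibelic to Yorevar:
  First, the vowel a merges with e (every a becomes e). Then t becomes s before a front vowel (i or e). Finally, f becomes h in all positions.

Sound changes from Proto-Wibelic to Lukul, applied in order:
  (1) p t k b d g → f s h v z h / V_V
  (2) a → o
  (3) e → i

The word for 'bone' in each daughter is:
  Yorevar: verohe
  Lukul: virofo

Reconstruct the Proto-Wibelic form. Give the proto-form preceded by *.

*verofa

Position 5: Yorevar has h, Lukul has f. Taking the neighbouring segments as reconstructed: Yorevar h could go back to *f or *h; Lukul f could go back to *p or *f — the one source consistent with every daughter is *f.
Position 6: Yorevar has e, Lukul has o. Taking the neighbouring segments as reconstructed: Yorevar e could go back to *a or *e; Lukul o could go back to *a or *o — the one source consistent with every daughter is *a.
Continuing position by position gives *verofa; check it forward:
Yorevar: *verofa > verofe > verohe  (by vowel merger, unconditioned shift)
Lukul: start from *verofa.
  rule 1: no change — verofa
  rule 2 (vowel merger): verofa → verofo
  rule 3 (vowel merger): verofo → virofo
  ⇒ Lukul virofo
*verofa is the unique common source.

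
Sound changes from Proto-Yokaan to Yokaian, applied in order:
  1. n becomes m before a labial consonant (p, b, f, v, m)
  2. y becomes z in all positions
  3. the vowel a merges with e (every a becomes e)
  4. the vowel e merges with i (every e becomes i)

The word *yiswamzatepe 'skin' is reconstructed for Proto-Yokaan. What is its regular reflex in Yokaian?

ziswimzitipi

Yokaian: *yiswamzatepe > ziswamzatepe > ziswemzetepe > ziswimzitipi  (by unconditioned shift, vowel merger, vowel merger)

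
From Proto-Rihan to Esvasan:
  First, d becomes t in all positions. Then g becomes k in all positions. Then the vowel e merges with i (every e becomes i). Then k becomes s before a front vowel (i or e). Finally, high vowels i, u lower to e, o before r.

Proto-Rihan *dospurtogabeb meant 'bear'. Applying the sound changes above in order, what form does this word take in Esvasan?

Esvasan: *dospurtogabeb > tospurtogabeb > tospurtokabeb > tospurtokabib > tosportokabib  (by unconditioned shift, unconditioned shift, vowel merger, pre-rhotic lowering)

tosportokabib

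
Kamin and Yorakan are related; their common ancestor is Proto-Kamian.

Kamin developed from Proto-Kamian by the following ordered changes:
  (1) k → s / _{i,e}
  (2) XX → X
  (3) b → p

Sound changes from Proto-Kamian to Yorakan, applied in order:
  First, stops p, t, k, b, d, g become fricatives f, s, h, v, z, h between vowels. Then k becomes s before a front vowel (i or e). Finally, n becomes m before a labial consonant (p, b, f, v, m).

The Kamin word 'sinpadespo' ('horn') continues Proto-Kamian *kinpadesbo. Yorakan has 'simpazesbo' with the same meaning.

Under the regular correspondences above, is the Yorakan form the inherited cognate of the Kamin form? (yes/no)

yes

Derive the expected Yorakan reflex of *kinpadesbo:
Yorakan: start from *kinpadesbo.
  rule 1 (intervocalic lenition): kinpadesbo → kinpazesbo
  rule 2 (palatalisation): kinpazesbo → sinpazesbo
  rule 3 (nasal place assimilation): sinpazesbo → simpazesbo
  ⇒ Yorakan simpazesbo
Yorakan 'simpazesbo' matches the regular reflex exactly, so the pair is cognate.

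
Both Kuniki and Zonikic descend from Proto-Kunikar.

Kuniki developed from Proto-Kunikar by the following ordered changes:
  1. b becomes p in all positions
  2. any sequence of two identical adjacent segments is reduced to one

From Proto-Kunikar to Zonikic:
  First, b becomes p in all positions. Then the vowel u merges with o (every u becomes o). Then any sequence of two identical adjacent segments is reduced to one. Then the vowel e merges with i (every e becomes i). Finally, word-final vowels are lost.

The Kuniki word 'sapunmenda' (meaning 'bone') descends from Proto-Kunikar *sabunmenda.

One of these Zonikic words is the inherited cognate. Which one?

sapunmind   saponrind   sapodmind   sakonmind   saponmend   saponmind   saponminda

Zonikic: *sabunmenda
  sabunmenda → sapunmenda   [unconditioned shift]
  sapunmenda → saponmenda   [vowel merger]
  saponmenda (rule 3 does not apply)
  saponmenda → saponminda   [vowel merger]
  saponminda → saponmind   [apocope]
  giving Zonikic saponmind.
Only 'saponmind' matches the regular Zonikic development of *sabunmenda.

saponmind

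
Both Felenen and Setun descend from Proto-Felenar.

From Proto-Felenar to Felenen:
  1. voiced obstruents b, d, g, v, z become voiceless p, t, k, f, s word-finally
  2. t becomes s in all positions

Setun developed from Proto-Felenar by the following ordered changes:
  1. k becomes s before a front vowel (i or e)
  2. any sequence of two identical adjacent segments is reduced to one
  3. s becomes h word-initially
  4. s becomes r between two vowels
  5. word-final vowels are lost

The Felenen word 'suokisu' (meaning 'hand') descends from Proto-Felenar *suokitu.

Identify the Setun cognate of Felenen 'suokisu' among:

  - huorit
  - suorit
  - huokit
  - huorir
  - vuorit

Setun: start from *suokitu.
  rule 1 (palatalisation): suokitu → suositu
  rule 2: no change — suositu
  rule 3 (debuccalisation): suositu → huositu
  rule 4 (rhotacism): huositu → huoritu
  rule 5 (apocope): huoritu → huorit
  ⇒ Setun huorit

huorit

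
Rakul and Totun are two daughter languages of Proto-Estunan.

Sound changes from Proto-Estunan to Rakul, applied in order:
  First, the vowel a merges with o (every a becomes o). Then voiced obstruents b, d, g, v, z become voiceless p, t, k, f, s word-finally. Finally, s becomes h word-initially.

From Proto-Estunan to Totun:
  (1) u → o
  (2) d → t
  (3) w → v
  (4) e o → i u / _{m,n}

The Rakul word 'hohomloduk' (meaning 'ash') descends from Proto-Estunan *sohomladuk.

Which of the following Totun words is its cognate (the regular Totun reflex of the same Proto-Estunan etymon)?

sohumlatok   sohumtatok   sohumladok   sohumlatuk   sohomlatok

Totun: *sohomladuk
  sohomladuk → sohomladok   [vowel merger]
  sohomladok → sohomlatok   [unconditioned shift]
  sohomlatok (rule 3 does not apply)
  sohomlatok → sohumlatok   [pre-nasal raising]
  giving Totun sohumlatok.
Only 'sohumlatok' matches the regular Totun development of *sohomladuk.

sohumlatok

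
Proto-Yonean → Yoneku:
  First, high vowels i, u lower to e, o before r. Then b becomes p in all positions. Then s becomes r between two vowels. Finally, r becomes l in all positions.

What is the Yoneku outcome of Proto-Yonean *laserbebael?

Yoneku: start from *laserbebael.
  rule 1: no change — laserbebael
  rule 2 (unconditioned shift): laserbebael → laserpepael
  rule 3 (rhotacism): laserpepael → larerpepael
  rule 4 (unconditioned shift): larerpepael → lalelpepael
  ⇒ Yoneku lalelpepael

lalelpepael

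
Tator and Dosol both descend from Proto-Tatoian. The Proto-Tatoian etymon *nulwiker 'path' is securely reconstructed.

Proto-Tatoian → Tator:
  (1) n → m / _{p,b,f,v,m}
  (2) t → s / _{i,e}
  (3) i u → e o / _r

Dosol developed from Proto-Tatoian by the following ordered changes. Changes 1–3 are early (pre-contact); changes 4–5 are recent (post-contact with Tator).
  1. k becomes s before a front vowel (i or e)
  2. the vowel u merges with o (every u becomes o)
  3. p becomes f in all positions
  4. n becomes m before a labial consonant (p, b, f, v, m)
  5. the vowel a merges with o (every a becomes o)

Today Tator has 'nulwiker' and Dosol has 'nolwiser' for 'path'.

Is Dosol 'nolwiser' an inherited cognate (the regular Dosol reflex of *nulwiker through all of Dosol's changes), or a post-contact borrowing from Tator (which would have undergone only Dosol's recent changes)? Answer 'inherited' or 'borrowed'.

inherited

If inherited, *nulwiker would pass through all of Dosol's changes:
Dosol: start from *nulwiker.
  rule 1 (palatalisation): nulwiker → nulwiser
  rule 2 (vowel merger): nulwiser → nolwiser
  rule 3: no change — nolwiser
  rule 4: no change — nolwiser
  rule 5: no change — nolwiser
  ⇒ Dosol nolwiser
If borrowed from Tator 'nulwiker' after the early changes, it would undergo only the recent ones:
  rule 4 (nasal place assimilation): no change (nulwiker)
  rule 5 (vowel merger): no change (nulwiker)
  ⇒ as a loan: nulwiker
Dosol 'nolwiser' matches the inherited outcome exactly, so it is an inherited cognate, not a loan.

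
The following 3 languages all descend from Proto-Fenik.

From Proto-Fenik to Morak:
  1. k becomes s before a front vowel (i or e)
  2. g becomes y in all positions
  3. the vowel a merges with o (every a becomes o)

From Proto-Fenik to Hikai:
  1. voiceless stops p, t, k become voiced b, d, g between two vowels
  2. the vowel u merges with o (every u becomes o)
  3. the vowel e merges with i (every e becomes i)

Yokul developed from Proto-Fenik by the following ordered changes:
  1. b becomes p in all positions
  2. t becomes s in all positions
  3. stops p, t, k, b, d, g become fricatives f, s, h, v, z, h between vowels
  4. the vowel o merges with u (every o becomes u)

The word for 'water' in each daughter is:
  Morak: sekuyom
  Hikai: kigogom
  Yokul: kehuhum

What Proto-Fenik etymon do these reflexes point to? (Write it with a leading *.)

*kekugom

Position 5: Morak has y, Hikai has g, Yokul has h. Taking the neighbouring segments as reconstructed: Morak y could go back to *g or *y; Hikai g could go back to *k or *g; Yokul h could go back to *k or *g or *h — the one source consistent with every daughter is *g.
Position 6: Morak has o, Hikai has o, Yokul has u. Taking the neighbouring segments as reconstructed: Morak o could go back to *a or *o; Hikai o could go back to *o or *u; Yokul u could go back to *o or *u — the one source consistent with every daughter is *o.
Position 3: Morak has k, Hikai has g, Yokul has h. Morak preserves k here (none of its changes turn any other segment into k), so the proto-segment is *k.
Continuing position by position gives *kekugom; check it forward:
Morak: *kekugom
  kekugom → sekugom   [palatalisation]
  sekugom → sekuyom   [unconditioned shift]
  sekuyom (rule 3 does not apply)
  giving Morak sekuyom.
Hikai: start from *kekugom.
  rule 1 (intervocalic voicing): kekugom → kegugom
  rule 2 (vowel merger): kegugom → kegogom
  rule 3 (vowel merger): kegogom → kigogom
  ⇒ Hikai kigogom
Yokul: *kekugom > kehuhom > kehuhum  (by intervocalic lenition, vowel merger)
*kekugom is the unique common source.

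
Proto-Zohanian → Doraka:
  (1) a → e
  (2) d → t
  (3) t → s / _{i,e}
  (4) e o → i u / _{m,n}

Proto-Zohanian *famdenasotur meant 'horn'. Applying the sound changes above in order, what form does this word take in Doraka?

fimsinesotur

Doraka: *famdenasotur > femdenesotur > femtenesotur > femsenesotur > fimsinesotur  (by vowel merger, unconditioned shift, palatalisation, pre-nasal raising)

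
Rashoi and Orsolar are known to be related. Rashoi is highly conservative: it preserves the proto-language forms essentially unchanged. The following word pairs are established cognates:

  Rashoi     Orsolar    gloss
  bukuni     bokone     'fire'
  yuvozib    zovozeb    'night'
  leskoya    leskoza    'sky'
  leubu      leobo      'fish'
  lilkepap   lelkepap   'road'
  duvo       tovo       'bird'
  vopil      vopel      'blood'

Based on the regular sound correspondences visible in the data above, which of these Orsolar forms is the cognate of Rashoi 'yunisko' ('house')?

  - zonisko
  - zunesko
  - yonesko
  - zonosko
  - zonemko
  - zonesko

yuvozib ~ zovozeb — Rashoi y corresponds to Orsolar z word-initially before a back vowel.
bukuni ~ bokone — Rashoi u corresponds to Orsolar o after a consonant, before a nasal.
lilkepap ~ lelkepap, vopil ~ vopel — Rashoi i corresponds to Orsolar e after a consonant, before a consonant other than r, m, n, p, b, f, v.
Applying these to Rashoi 'yunisko':
  yunisko → zunisko   (y→z word-initially before a back vowel)
  zunisko → zonisko   (u→o after a consonant, before a nasal)
  zonisko → zonesko   (i→e after a consonant, before a consonant other than r, m, n, p, b, f, v)
So the Orsolar cognate is 'zonesko'.

zonesko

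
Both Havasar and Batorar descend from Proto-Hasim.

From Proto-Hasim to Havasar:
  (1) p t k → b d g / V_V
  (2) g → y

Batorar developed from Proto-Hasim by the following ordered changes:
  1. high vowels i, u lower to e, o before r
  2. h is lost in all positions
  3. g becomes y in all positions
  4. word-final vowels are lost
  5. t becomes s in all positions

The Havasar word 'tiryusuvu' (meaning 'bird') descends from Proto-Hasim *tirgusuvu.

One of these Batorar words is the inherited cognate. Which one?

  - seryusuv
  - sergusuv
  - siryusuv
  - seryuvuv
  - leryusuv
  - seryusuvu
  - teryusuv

seryusuv

Batorar: *tirgusuvu > tergusuvu > teryusuvu > teryusuv > seryusuv  (by pre-rhotic lowering, unconditioned shift, apocope, unconditioned shift)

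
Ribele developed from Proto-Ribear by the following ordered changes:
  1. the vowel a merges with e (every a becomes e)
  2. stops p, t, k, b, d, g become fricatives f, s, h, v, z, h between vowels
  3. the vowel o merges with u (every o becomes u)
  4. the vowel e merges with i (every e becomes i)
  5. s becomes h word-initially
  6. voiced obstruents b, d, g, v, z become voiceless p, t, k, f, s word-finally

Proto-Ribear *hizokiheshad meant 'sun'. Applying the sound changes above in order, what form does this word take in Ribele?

hizuhihishit

Ribele: *hizokiheshad
  hizokiheshad → hizokiheshed   [vowel merger]
  hizokiheshed → hizohiheshed   [intervocalic lenition]
  hizohiheshed → hizuhiheshed   [vowel merger]
  hizuhiheshed → hizuhihishid   [vowel merger]
  hizuhihishid (rule 5 does not apply)
  hizuhihishid → hizuhihishit   [final devoicing]
  giving Ribele hizuhihishit.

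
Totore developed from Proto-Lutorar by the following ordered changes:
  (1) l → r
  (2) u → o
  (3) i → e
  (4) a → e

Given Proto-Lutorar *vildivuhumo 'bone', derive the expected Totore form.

verdevohomo

Totore: *vildivuhumo
  vildivuhumo → virdivuhumo   [unconditioned shift]
  virdivuhumo → virdivohomo   [vowel merger]
  virdivohomo → verdevohomo   [vowel merger]
  verdevohomo (rule 4 does not apply)
  giving Totore verdevohomo.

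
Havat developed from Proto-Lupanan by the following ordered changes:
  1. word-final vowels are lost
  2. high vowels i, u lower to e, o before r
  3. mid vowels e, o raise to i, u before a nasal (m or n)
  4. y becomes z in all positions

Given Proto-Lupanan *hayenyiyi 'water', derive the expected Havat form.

Havat: start from *hayenyiyi.
  rule 1 (apocope): hayenyiyi → hayenyiy
  rule 2: no change — hayenyiy
  rule 3 (pre-nasal raising): hayenyiy → hayinyiy
  rule 4 (unconditioned shift): hayinyiy → hazinziz
  ⇒ Havat hazinziz

hazinziz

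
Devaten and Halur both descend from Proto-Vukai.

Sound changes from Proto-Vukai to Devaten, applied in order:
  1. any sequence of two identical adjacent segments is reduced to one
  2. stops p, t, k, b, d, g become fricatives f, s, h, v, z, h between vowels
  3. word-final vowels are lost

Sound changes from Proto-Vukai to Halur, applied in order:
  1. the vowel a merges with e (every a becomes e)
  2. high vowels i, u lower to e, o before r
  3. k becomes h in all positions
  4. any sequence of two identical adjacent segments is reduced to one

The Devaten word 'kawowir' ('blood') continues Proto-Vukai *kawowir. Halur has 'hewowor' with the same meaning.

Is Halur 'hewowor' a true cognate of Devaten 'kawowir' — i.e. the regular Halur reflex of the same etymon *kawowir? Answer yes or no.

no

Derive the expected Halur reflex of *kawowir:
Halur: start from *kawowir.
  rule 1 (vowel merger): kawowir → kewowir
  rule 2 (pre-rhotic lowering): kewowir → kewower
  rule 3 (unconditioned shift): kewower → hewower
  rule 4: no change — hewower
  ⇒ Halur hewower
The regular Halur reflex would be 'hewower', but the attested form is 'hewowor'. The correspondence is irregular, so they are not cognates (the Halur form has a different source).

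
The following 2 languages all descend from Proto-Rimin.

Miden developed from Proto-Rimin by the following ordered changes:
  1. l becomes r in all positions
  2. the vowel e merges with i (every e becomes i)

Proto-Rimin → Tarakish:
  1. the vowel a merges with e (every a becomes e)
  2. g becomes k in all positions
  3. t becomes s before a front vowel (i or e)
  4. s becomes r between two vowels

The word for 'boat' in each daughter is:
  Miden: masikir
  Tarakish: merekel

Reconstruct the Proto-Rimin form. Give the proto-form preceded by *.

Position 7: Miden has r, Tarakish has l. Tarakish preserves l here (none of its changes turn any other segment into l), so the proto-segment is *l.
Position 3: Miden has s, Tarakish has r. Miden preserves s here (none of its changes turn any other segment into s), so the proto-segment is *s.
Position 6: Miden has i, Tarakish has e. Taking the neighbouring segments as reconstructed: Miden i could go back to *e or *i; Tarakish e could go back to *a or *e — the one source consistent with every daughter is *e.
Continuing position by position gives *masekel; check it forward:
Miden: *masekel
  masekel → maseker   [unconditioned shift]
  maseker → masikir   [vowel merger]
  giving Miden masikir.
Tarakish: *masekel > mesekel > merekel  (by vowel merger, rhotacism)
No other proto-form is consistent with every reflex, so the reconstruction is *masekel.

*masekel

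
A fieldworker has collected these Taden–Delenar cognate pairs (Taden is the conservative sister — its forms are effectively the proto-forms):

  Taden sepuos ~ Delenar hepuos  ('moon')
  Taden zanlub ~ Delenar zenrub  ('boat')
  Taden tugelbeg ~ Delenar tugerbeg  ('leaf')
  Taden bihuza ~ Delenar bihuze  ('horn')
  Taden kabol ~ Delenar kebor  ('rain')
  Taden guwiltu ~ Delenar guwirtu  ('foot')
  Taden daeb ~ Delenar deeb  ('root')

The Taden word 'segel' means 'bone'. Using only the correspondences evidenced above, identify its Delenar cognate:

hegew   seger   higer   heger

heger

sepuos ~ hepuos — Taden s corresponds to Delenar h word-initially before a front vowel.
kabol ~ kebor — Taden l corresponds to Delenar r word-finally.
Applying these to Taden 'segel':
  segel → hegel   (s→h word-initially before a front vowel)
  hegel → heger   (l→r word-finally)
So the Delenar cognate is 'heger'.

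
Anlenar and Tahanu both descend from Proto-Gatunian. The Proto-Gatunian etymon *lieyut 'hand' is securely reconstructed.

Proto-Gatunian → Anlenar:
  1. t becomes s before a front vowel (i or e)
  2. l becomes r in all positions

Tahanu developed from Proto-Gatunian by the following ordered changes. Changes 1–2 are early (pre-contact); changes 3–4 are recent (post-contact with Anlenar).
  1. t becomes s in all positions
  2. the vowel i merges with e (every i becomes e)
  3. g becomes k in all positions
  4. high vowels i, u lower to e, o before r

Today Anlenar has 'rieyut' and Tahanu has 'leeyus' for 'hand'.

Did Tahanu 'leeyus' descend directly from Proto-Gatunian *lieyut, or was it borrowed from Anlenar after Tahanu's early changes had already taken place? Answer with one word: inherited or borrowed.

inherited

If inherited, *lieyut would pass through all of Tahanu's changes:
Tahanu: start from *lieyut.
  rule 1 (unconditioned shift): lieyut → lieyus
  rule 2 (vowel merger): lieyus → leeyus
  rule 3: no change — leeyus
  rule 4: no change — leeyus
  ⇒ Tahanu leeyus
If borrowed from Anlenar 'rieyut' after the early changes, it would undergo only the recent ones:
  rule 3 (unconditioned shift): no change (rieyut)
  rule 4 (pre-rhotic lowering): no change (rieyut)
  ⇒ as a loan: rieyut
Tahanu 'leeyus' matches the inherited outcome exactly, so it is an inherited cognate, not a loan.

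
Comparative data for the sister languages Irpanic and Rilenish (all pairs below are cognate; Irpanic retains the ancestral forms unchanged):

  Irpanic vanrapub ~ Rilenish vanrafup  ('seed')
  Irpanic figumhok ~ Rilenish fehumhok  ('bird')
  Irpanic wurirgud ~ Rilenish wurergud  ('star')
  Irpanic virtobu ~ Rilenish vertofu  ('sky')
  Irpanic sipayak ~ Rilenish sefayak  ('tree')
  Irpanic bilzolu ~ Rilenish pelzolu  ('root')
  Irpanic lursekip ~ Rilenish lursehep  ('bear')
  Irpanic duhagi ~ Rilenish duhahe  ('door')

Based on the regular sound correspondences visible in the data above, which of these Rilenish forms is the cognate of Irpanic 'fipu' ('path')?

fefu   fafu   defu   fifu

fefu

sipayak ~ sefayak, lursekip ~ lursehep — Irpanic i corresponds to Rilenish e after a consonant, before a labial obstruent.
vanrapub ~ vanrafup — Irpanic p corresponds to Rilenish f between vowels (before a back vowel).
Applying these to Irpanic 'fipu':
  fipu → fepu   (i→e after a consonant, before a labial obstruent)
  fepu → fefu   (p→f between vowels (before a back vowel))
So the Rilenish cognate is 'fefu'.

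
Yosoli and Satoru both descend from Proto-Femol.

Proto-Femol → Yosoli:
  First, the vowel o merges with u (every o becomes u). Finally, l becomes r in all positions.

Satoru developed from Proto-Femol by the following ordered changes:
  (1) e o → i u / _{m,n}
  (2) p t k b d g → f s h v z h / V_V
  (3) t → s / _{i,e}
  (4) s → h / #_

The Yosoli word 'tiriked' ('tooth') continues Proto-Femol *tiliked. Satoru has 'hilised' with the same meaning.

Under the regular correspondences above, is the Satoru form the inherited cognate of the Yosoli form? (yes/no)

no

Derive the expected Satoru reflex of *tiliked:
Satoru: start from *tiliked.
  rule 1: no change — tiliked
  rule 2 (intervocalic lenition): tiliked → tilihed
  rule 3 (palatalisation): tilihed → silihed
  rule 4 (debuccalisation): silihed → hilihed
  ⇒ Satoru hilihed
The regular Satoru reflex would be 'hilihed', but the attested form is 'hilised'. The correspondence is irregular, so they are not cognates (the Satoru form has a different source).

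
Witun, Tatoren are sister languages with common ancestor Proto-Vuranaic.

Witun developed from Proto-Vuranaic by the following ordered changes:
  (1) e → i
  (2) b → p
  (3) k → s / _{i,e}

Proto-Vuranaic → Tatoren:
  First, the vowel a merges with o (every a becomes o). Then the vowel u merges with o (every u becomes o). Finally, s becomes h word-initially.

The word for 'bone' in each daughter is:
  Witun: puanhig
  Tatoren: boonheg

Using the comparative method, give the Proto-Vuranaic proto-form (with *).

*buanheg

Position 1: Witun has p, Tatoren has b. Tatoren preserves b here (none of its changes turn any other segment into b), so the proto-segment is *b.
Position 3: Witun has a, Tatoren has o. Witun preserves a here (none of its changes turn any other segment into a), so the proto-segment is *a.
Verify the candidate proto-form against each daughter:
Witun: *buanheg > buanhig > puanhig  (by vowel merger, unconditioned shift)
Tatoren: start from *buanheg.
  rule 1 (vowel merger): buanheg → buonheg
  rule 2 (vowel merger): buonheg → boonheg
  rule 3: no change — boonheg
  ⇒ Tatoren boonheg
No other proto-form is consistent with every reflex, so the reconstruction is *buanheg.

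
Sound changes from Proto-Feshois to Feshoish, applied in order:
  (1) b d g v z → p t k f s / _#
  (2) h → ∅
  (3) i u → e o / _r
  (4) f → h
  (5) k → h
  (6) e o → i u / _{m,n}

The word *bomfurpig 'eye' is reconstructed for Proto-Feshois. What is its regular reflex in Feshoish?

Feshoish: *bomfurpig
  bomfurpig → bomfurpik   [final devoicing]
  bomfurpik (rule 2 does not apply)
  bomfurpik → bomforpik   [pre-rhotic lowering]
  bomforpik → bomhorpik   [unconditioned shift]
  bomhorpik → bomhorpih   [unconditioned shift]
  bomhorpih → bumhorpih   [pre-nasal raising]
  giving Feshoish bumhorpih.

bumhorpih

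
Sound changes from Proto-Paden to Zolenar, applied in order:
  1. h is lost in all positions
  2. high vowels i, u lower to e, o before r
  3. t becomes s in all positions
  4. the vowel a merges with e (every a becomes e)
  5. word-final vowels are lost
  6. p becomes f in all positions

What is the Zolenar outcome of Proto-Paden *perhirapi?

fereref

Zolenar: start from *perhirapi.
  rule 1 (h-loss): perhirapi → perirapi
  rule 2 (pre-rhotic lowering): perirapi → pererapi
  rule 3: no change — pererapi
  rule 4 (vowel merger): pererapi → pererepi
  rule 5 (apocope): pererepi → pererep
  rule 6 (unconditioned shift): pererep → fereref
  ⇒ Zolenar fereref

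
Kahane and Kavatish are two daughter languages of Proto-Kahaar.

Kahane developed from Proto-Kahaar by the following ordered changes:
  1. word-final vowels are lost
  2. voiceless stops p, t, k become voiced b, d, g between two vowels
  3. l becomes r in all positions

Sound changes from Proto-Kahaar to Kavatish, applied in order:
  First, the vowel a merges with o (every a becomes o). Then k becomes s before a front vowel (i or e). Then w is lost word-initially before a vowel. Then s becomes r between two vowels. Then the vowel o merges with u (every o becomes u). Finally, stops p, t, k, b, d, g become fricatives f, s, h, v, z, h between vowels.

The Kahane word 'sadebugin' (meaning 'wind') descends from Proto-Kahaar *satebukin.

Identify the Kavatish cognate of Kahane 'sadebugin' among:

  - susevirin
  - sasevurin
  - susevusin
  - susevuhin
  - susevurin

Kavatish: start from *satebukin.
  rule 1 (vowel merger): satebukin → sotebukin
  rule 2 (palatalisation): sotebukin → sotebusin
  rule 3: no change — sotebusin
  rule 4 (rhotacism): sotebusin → soteburin
  rule 5 (vowel merger): soteburin → suteburin
  rule 6 (intervocalic lenition): suteburin → susevurin
  ⇒ Kavatish susevurin
Among the options, 'susevurin' alone shows every Kavatish change applied in order.

susevurin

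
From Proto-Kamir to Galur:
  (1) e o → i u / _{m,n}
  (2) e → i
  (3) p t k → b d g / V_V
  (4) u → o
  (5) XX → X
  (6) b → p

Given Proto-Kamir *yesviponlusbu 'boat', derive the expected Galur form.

Galur: *yesviponlusbu > yesvipunlusbu > yisvipunlusbu > yisvibunlusbu > yisvibonlosbo > yisviponlospo  (by pre-nasal raising, vowel merger, intervocalic voicing, vowel merger, unconditioned shift)

yisviponlospo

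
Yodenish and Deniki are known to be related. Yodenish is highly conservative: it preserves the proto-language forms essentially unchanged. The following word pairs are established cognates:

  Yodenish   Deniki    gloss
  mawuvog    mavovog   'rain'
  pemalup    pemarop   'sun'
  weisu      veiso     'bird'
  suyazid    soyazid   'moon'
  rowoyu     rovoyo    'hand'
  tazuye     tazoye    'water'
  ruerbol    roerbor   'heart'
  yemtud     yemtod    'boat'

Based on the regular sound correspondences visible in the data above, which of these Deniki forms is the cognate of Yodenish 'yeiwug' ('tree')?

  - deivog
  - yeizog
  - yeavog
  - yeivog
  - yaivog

mawuvog ~ mavovog — Yodenish w corresponds to Deniki v between vowels (before a back vowel).
suyazid ~ soyazid, tazuye ~ tazoye — Yodenish u corresponds to Deniki o after a consonant, before a consonant other than r, m, n, p, b, f, v.
Applying these to Yodenish 'yeiwug':
  yeiwug → yeivug   (w→v between vowels (before a back vowel))
  yeivug → yeivog   (u→o after a consonant, before a consonant other than r, m, n, p, b, f, v)
So the Deniki cognate is 'yeivog'.

yeivog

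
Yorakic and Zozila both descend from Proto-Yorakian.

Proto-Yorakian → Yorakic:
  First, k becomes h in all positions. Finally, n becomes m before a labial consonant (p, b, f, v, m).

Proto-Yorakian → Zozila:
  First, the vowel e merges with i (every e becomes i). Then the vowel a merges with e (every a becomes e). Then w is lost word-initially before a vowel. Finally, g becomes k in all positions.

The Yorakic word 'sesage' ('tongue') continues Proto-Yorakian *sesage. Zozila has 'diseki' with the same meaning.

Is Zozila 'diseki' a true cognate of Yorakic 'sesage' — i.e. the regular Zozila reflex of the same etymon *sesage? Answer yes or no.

Derive the expected Zozila reflex of *sesage:
Zozila: *sesage
  sesage → sisagi   [vowel merger]
  sisagi → sisegi   [vowel merger]
  sisegi (rule 3 does not apply)
  sisegi → siseki   [unconditioned shift]
  giving Zozila siseki.
The regular Zozila reflex would be 'siseki', but the attested form is 'diseki'. The correspondence is irregular, so they are not cognates (the Zozila form has a different source).

no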